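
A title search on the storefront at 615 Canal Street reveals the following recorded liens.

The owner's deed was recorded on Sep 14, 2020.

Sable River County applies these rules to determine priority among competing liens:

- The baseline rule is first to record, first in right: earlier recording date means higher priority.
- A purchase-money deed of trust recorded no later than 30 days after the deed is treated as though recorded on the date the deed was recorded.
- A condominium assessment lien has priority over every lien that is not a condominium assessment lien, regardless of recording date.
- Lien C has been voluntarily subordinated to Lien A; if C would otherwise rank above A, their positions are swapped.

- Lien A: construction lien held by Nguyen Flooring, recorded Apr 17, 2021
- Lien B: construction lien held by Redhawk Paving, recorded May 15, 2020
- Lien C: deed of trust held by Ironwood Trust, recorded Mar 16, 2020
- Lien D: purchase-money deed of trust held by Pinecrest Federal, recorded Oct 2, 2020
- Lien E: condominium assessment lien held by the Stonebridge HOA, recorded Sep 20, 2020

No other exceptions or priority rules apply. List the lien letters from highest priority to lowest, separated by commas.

First, effective dates: D relates back to the deed date Sep 14, 2020.
E is a condominium assessment lien and takes priority over every other lien.
Remaining liens by effective date: C (Mar 16, 2020), B (May 15, 2020), D (Sep 14, 2020), A (Apr 17, 2021).
The subordination applies — C was senior to A — so C and A swap.

E, A, B, D, C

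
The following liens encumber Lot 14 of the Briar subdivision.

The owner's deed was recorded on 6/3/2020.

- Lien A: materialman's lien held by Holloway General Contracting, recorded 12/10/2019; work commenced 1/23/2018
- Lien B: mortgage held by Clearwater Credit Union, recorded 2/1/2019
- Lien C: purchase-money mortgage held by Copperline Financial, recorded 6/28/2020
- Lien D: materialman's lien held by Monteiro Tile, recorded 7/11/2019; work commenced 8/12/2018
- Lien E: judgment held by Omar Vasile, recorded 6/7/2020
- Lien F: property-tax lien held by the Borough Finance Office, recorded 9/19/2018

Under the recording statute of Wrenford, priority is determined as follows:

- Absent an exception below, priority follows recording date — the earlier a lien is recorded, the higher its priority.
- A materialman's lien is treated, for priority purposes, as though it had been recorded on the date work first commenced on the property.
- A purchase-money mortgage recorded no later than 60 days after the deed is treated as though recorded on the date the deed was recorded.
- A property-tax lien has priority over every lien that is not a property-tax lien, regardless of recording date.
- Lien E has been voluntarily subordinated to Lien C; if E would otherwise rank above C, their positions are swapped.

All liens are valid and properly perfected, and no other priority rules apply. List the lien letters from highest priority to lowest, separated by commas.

F, A, D, B, C, E

First, effective dates: A's effective date is 1/23/2018, when work began; C relates back to the deed date 6/3/2020; D's effective date is 8/12/2018, when work began.
F, as a property-tax lien, has superpriority and ranks first.
Remaining liens by effective date: A (1/23/2018), D (8/12/2018), B (2/1/2019), C (6/3/2020), E (6/7/2020).
E is already junior to C, so the subordination agreement changes nothing.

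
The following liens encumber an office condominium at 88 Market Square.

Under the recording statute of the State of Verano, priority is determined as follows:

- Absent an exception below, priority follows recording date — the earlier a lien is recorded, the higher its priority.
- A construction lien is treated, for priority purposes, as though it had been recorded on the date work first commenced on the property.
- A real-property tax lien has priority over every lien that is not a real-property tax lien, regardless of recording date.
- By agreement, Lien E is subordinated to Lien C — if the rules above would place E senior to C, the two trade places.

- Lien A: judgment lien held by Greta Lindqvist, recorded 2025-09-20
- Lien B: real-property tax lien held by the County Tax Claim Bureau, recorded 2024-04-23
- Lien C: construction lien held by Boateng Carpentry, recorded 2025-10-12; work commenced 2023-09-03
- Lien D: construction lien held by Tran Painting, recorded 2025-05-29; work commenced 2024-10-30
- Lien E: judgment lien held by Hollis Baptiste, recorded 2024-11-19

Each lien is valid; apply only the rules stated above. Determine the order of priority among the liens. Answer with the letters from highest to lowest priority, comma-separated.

First, effective dates: C is treated as recorded 2023-09-03, the work-commencement date; D is treated as recorded 2024-10-30, the work-commencement date.
B, as a real-property tax lien, has superpriority and ranks first.
Among the remaining liens, by effective date: C (2023-09-03), D (2024-10-30), E (2024-11-19), A (2025-09-20).
E already ranks below C; the subordination has no effect.

B, C, D, E, A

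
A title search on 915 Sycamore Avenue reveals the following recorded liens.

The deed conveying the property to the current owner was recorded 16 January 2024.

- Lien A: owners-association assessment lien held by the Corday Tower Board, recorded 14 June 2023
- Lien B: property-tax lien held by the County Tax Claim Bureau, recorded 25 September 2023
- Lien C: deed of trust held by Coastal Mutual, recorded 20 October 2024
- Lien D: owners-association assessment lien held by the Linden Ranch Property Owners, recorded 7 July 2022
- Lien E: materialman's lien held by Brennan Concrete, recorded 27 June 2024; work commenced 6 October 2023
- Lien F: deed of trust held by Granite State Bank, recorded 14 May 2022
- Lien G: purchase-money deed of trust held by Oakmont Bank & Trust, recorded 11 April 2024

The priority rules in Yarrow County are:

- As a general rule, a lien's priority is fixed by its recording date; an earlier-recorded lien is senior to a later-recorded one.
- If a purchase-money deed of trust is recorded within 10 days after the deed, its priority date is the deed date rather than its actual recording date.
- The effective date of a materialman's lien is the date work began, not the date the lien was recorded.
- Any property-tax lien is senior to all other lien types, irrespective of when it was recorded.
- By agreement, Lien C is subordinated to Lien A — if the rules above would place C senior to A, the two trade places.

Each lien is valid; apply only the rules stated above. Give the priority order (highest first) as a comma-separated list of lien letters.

B, F, D, A, E, G, C

First, effective dates: E's effective date is 6 October 2023, when work began; G was recorded 86 days after the deed, outside the 10-day window, so it keeps its recording date.
B, as a property-tax lien, has superpriority and ranks first.
Among the remaining liens, by effective date: F (14 May 2022), D (7 July 2022), A (14 June 2023), E (6 October 2023), G (11 April 2024), C (20 October 2024).
Since C is not senior to A, the subordination leaves the order unchanged.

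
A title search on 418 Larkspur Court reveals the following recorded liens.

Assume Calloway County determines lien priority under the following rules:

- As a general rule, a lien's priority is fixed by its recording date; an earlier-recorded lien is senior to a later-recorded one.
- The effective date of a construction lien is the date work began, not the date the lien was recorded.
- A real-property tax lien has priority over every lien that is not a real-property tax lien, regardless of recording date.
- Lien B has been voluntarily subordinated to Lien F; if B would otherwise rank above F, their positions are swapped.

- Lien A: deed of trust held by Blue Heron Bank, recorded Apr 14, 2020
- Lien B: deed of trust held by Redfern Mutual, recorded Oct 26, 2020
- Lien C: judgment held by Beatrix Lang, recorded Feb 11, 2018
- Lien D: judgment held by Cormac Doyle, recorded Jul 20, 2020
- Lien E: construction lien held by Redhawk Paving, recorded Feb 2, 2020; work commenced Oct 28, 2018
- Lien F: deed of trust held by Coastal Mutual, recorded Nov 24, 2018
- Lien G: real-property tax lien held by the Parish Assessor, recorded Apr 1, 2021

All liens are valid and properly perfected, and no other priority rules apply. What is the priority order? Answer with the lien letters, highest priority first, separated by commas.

G, C, E, F, A, D, B

Effective dates: E relates back to Oct 28, 2018 (work commenced).
G is a real-property tax lien, so it outranks all other liens regardless of date.
Ordering the rest by effective date: C (Feb 11, 2018), E (Oct 28, 2018), F (Nov 24, 2018), A (Apr 14, 2020), D (Jul 20, 2020), B (Oct 26, 2020).
B already ranks below F; the subordination has no effect.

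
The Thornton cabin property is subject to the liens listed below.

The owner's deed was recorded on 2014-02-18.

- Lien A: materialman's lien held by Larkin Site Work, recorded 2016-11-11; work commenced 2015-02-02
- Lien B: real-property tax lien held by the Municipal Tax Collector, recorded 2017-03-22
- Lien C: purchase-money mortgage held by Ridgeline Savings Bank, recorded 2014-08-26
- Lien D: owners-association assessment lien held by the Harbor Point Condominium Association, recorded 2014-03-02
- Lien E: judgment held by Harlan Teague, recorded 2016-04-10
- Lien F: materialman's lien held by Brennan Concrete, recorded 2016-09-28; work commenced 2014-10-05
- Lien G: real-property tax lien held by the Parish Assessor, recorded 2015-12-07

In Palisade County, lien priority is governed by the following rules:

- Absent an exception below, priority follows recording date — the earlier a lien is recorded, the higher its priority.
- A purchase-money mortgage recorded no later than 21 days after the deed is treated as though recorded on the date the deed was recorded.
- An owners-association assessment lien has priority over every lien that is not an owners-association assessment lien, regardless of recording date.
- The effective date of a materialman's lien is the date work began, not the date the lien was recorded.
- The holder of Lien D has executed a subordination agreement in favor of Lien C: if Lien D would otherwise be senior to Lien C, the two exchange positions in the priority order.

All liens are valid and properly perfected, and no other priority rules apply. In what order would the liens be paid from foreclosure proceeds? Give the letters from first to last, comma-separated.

First, effective dates: A is treated as recorded 2015-02-02, the work-commencement date; C was recorded 189 days after the deed — beyond 21 days — so no relation-back applies; F is treated as recorded 2014-10-05, the work-commencement date.
D is an owners-association assessment lien and takes priority over every other lien.
Remaining liens by effective date: C (2014-08-26), F (2014-10-05), A (2015-02-02), G (2015-12-07), E (2016-04-10), B (2017-03-22).
D is senior to C before the subordination, so the two trade places.

C, D, F, A, G, E, B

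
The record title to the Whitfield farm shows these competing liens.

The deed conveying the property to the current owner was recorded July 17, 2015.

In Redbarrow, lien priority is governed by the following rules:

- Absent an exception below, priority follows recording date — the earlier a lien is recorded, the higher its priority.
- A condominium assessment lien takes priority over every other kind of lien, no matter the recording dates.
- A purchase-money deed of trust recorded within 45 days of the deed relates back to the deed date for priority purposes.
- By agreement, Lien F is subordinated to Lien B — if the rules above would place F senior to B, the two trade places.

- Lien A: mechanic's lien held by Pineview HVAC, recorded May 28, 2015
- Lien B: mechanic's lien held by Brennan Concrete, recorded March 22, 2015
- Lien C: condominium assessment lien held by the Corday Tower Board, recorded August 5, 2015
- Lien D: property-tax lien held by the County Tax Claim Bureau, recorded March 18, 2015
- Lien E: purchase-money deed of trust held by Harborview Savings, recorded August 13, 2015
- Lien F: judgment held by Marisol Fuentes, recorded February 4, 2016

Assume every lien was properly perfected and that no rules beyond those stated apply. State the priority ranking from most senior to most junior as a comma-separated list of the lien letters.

C, D, B, A, E, F

Effective dates after the stated exceptions: E relates back to the deed date July 17, 2015.
As a condominium assessment lien, C is senior to every other lien.
Remaining liens by effective date: D (March 18, 2015), B (March 22, 2015), A (May 28, 2015), E (July 17, 2015), F (February 4, 2016).
Since F is not senior to B, the subordination leaves the order unchanged.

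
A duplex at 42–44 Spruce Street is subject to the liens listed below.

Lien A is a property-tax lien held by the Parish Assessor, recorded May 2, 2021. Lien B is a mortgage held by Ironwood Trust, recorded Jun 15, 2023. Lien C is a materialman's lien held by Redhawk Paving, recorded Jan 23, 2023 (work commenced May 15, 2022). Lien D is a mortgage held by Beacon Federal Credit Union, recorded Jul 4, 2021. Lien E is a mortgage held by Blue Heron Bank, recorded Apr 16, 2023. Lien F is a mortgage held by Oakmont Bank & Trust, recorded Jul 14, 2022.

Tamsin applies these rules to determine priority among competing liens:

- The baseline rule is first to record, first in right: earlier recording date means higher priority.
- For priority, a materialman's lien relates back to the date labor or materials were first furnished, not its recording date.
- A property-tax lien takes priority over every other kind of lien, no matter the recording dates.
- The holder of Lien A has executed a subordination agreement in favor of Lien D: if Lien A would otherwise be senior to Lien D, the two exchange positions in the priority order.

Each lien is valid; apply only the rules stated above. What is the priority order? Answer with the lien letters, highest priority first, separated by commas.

D, A, C, F, E, B

First, effective dates: C relates back to May 15, 2022 (work commenced).
A is a property-tax lien and takes priority over every other lien.
Remaining liens by effective date: D (Jul 4, 2021), C (May 15, 2022), F (Jul 14, 2022), E (Apr 16, 2023), B (Jun 15, 2023).
A is senior to D before the subordination, so the two trade places.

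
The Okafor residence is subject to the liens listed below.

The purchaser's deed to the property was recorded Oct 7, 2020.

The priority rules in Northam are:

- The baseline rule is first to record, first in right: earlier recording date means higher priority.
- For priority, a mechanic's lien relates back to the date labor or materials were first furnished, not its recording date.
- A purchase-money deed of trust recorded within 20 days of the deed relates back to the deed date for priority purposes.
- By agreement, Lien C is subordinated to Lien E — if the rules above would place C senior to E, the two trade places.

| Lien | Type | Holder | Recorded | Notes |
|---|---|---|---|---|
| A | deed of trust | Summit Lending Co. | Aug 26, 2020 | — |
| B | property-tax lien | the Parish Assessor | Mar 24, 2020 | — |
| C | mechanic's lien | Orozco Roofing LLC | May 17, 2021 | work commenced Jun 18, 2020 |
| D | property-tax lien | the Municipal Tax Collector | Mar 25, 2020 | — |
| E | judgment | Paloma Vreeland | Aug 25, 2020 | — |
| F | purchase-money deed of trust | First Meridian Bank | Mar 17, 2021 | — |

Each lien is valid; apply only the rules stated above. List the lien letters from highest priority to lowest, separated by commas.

Adjusting effective dates: C relates back to Jun 18, 2020 (work commenced); F missed the 20-day window (161 days after the deed), so its recording date stands.
Ordering by effective date: B (Mar 24, 2020), D (Mar 25, 2020), C (Jun 18, 2020), E (Aug 25, 2020), A (Aug 26, 2020), F (Mar 17, 2021).
Because C would otherwise rank above E, the subordination swaps them.

B, D, E, C, A, F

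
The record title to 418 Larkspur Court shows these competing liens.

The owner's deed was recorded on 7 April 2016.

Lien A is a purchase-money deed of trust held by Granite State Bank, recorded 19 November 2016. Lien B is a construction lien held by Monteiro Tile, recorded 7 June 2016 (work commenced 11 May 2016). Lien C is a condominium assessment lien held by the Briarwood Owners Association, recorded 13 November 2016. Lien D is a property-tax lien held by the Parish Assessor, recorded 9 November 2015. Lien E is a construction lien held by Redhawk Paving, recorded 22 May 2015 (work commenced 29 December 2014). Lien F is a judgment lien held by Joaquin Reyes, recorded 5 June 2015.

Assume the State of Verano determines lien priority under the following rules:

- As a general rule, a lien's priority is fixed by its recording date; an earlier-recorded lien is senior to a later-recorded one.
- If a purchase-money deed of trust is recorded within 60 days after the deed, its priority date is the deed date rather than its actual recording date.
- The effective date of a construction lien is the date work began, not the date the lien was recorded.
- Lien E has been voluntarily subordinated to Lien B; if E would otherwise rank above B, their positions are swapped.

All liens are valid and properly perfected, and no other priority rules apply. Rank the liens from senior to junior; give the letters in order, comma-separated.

B, F, D, E, C, A

Effective dates after the stated exceptions: A was recorded 226 days after the deed, outside the 60-day window, so it keeps its recording date; B's effective date is 11 May 2016, when work began; E relates back to 29 December 2014 (work commenced).
Sorted by effective date: E (29 December 2014), F (5 June 2015), D (9 November 2015), B (11 May 2016), C (13 November 2016), A (19 November 2016).
Because E would otherwise rank above B, the subordination swaps them.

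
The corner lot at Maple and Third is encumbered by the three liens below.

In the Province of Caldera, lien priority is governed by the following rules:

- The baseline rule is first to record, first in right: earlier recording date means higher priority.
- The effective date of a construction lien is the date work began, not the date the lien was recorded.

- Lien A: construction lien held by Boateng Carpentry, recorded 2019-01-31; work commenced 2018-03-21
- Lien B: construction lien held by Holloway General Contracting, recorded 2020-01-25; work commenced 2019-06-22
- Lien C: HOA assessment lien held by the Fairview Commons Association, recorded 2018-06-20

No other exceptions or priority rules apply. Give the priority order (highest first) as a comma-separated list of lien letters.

Effective dates: A is treated as recorded 2018-03-21, the work-commencement date; B relates back to 2019-06-22 (work commenced).
By effective date: A (2018-03-21), C (2018-06-20), B (2019-06-22).

A, C, B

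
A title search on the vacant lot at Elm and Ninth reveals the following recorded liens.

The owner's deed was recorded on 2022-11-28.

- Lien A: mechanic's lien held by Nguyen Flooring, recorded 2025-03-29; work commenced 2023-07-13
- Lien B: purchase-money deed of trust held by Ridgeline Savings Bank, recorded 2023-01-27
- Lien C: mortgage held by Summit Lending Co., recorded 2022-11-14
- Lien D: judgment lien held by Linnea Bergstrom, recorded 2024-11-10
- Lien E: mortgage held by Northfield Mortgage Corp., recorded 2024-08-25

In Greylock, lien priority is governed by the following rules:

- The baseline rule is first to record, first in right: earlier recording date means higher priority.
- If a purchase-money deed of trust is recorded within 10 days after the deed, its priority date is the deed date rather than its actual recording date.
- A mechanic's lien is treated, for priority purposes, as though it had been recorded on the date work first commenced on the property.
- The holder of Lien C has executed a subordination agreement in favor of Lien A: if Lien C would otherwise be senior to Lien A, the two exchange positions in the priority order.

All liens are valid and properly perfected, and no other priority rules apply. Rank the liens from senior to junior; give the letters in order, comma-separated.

First, effective dates: A relates back to 2023-07-13 (work commenced); B missed the 10-day window (60 days after the deed), so its recording date stands.
Sorted by effective date: C (2022-11-14), B (2023-01-27), A (2023-07-13), E (2024-08-25), D (2024-11-10).
C would otherwise be senior to A, so under the subordination agreement C and A exchange positions.

A, B, C, E, D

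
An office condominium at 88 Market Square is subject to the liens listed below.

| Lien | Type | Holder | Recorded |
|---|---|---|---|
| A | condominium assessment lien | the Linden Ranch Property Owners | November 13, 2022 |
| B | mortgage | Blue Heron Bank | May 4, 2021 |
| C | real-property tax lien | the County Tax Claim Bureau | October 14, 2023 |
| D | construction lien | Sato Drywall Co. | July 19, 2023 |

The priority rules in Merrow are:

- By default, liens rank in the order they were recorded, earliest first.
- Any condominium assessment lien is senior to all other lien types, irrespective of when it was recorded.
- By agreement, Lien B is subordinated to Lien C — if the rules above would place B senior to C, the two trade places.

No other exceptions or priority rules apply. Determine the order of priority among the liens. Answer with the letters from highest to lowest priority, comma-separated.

A, C, D, B

A, as a condominium assessment lien, has superpriority and ranks first.
Ordering the rest by effective date: B (May 4, 2021), D (July 19, 2023), C (October 14, 2023).
B is senior to C before the subordination, so the two trade places.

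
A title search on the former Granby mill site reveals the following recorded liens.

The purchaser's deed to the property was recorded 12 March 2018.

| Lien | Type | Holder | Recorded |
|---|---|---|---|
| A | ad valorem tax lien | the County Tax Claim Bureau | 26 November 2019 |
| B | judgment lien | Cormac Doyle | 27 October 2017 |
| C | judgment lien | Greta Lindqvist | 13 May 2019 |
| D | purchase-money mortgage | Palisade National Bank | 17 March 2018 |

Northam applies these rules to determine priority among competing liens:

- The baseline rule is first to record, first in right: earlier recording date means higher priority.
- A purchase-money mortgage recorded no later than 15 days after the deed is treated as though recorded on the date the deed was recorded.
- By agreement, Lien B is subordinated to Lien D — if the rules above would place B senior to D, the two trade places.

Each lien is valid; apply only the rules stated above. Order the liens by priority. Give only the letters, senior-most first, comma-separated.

First, effective dates: D relates back to the deed date 12 March 2018.
Sorted by effective date: B (27 October 2017), D (12 March 2018), C (13 May 2019), A (26 November 2019).
B would otherwise be senior to D, so under the subordination agreement B and D exchange positions.

D, B, C, A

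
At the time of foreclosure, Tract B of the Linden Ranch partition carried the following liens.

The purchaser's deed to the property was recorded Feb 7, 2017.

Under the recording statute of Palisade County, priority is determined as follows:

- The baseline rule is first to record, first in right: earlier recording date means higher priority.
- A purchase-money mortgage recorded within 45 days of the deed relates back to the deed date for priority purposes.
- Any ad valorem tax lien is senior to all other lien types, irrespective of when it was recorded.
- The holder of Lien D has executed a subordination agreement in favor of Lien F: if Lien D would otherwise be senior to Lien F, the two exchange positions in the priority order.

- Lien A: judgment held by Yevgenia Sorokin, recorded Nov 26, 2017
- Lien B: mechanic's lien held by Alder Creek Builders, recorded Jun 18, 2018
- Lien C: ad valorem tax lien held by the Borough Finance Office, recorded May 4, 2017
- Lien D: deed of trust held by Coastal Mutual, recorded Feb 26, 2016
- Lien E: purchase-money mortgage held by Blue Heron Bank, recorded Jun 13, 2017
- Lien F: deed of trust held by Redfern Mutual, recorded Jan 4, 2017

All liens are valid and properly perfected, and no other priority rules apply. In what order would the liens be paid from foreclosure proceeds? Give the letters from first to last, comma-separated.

C, F, D, E, A, B

Adjusting effective dates: E missed the 45-day window (126 days after the deed), so its recording date stands.
C is an ad valorem tax lien and takes priority over every other lien.
Among the remaining liens, by effective date: D (Feb 26, 2016), F (Jan 4, 2017), E (Jun 13, 2017), A (Nov 26, 2017), B (Jun 18, 2018).
D is senior to F before the subordination, so the two trade places.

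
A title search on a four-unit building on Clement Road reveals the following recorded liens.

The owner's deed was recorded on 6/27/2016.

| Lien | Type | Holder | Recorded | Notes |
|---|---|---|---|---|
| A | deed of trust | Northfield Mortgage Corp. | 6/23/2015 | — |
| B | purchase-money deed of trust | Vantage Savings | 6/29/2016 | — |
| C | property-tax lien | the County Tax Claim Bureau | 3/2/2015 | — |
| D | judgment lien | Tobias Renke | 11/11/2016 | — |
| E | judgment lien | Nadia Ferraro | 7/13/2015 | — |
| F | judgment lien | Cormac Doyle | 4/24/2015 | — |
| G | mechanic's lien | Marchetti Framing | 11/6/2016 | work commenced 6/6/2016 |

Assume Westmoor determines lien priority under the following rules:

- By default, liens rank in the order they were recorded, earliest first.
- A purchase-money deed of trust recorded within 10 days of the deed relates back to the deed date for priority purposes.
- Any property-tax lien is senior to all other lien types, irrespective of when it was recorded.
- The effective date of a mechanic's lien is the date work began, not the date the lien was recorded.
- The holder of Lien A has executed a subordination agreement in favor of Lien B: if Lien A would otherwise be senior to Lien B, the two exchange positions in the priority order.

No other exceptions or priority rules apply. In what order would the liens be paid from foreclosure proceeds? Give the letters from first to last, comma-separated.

Effective dates after the stated exceptions: B's effective date is the deed date, 6/27/2016; G is treated as recorded 6/6/2016, the work-commencement date.
C is a property-tax lien and takes priority over every other lien.
Ordering the rest by effective date: F (4/24/2015), A (6/23/2015), E (7/13/2015), G (6/6/2016), B (6/27/2016), D (11/11/2016).
A would otherwise be senior to B, so under the subordination agreement A and B exchange positions.

C, F, B, E, G, A, D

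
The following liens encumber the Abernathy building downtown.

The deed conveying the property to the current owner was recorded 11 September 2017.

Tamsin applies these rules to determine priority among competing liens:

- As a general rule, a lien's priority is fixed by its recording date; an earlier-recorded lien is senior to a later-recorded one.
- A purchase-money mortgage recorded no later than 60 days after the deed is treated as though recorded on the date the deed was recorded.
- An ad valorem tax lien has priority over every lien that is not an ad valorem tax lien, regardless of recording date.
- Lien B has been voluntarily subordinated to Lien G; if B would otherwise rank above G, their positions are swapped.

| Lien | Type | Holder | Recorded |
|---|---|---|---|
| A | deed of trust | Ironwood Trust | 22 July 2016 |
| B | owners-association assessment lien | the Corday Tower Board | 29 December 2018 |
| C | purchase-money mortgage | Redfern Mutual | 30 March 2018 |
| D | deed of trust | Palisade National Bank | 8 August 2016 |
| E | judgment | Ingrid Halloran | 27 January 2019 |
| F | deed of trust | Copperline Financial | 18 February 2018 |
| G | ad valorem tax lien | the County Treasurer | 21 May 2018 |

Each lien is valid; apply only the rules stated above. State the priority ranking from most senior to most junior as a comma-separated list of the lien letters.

Effective dates after the stated exceptions: C was recorded 200 days after the deed — beyond 60 days — so no relation-back applies.
G is an ad valorem tax lien, so it outranks all other liens regardless of date.
Among the remaining liens, by effective date: A (22 July 2016), D (8 August 2016), F (18 February 2018), C (30 March 2018), B (29 December 2018), E (27 January 2019).
Since B is not senior to G, the subordination leaves the order unchanged.

G, A, D, F, C, B, E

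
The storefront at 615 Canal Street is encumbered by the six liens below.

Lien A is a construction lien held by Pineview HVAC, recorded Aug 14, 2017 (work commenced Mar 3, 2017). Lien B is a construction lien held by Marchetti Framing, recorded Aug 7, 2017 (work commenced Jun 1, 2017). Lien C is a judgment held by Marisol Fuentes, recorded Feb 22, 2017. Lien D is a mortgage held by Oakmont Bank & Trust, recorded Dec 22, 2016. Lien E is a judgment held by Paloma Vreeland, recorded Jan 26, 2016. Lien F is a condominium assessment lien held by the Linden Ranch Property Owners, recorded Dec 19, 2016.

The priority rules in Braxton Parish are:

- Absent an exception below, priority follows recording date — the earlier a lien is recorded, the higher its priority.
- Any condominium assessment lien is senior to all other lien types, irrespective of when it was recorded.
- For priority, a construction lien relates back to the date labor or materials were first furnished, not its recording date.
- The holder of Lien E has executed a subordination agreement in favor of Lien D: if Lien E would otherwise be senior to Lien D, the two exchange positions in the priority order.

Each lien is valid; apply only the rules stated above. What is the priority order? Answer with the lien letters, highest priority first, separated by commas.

F, D, E, C, A, B

First, effective dates: A's effective date is Mar 3, 2017, when work began; B relates back to Jun 1, 2017 (work commenced).
F is a condominium assessment lien and takes priority over every other lien.
Remaining liens by effective date: E (Jan 26, 2016), D (Dec 22, 2016), C (Feb 22, 2017), A (Mar 3, 2017), B (Jun 1, 2017).
The subordination applies — E was senior to D — so E and D swap.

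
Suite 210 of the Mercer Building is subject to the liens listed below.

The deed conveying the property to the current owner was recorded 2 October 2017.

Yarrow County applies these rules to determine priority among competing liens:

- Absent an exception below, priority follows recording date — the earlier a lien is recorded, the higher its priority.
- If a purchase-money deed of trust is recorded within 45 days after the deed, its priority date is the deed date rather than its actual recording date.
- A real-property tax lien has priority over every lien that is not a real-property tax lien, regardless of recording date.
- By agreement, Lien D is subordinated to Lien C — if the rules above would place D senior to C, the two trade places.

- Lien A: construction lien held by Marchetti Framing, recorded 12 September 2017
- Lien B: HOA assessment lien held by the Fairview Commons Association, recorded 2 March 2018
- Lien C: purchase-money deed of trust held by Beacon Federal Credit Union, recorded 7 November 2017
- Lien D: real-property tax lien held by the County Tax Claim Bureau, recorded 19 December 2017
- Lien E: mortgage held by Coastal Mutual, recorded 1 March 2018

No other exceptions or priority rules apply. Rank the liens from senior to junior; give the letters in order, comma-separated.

Adjusting effective dates: C relates back to the deed date 2 October 2017.
D is a real-property tax lien, so it outranks all other liens regardless of date.
The other liens, earliest effective date first: A (12 September 2017), C (2 October 2017), E (1 March 2018), B (2 March 2018).
D is senior to C before the subordination, so the two trade places.

C, A, D, E, B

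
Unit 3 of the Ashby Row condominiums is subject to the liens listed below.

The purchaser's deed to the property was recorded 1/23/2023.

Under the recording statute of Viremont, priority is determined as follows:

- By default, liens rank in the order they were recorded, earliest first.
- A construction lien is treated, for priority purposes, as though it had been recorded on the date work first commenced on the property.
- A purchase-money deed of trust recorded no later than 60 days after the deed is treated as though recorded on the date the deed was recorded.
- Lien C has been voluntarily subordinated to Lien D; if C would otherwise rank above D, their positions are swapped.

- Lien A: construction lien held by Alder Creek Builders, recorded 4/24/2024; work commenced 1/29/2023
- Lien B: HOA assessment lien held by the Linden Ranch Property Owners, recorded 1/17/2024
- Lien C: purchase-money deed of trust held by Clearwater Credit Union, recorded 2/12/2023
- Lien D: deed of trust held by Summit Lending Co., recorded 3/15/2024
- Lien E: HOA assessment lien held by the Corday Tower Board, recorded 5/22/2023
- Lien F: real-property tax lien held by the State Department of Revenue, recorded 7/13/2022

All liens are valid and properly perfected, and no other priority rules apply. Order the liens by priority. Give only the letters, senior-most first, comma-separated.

F, D, A, E, B, C

Effective dates: A is treated as recorded 1/29/2023, the work-commencement date; C was recorded within the 60-day window, so its effective date is the deed date 1/23/2023.
Sorted by effective date: F (7/13/2022), C (1/23/2023), A (1/29/2023), E (5/22/2023), B (1/17/2024), D (3/15/2024).
C is senior to D before the subordination, so the two trade places.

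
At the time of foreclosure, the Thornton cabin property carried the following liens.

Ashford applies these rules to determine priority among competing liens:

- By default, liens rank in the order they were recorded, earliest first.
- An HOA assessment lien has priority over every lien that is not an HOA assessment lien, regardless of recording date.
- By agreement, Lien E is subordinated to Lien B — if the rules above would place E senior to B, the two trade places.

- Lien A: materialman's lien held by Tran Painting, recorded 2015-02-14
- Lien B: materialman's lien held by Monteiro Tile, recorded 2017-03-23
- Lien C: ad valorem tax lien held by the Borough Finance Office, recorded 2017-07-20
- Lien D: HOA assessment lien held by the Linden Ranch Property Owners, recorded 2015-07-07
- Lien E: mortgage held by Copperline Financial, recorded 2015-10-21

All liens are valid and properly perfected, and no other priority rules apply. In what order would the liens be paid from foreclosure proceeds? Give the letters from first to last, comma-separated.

D is an HOA assessment lien and takes priority over every other lien.
Ordering the rest by effective date: A (2015-02-14), E (2015-10-21), B (2017-03-23), C (2017-07-20).
The subordination applies — E was senior to B — so E and B swap.

D, A, B, E, C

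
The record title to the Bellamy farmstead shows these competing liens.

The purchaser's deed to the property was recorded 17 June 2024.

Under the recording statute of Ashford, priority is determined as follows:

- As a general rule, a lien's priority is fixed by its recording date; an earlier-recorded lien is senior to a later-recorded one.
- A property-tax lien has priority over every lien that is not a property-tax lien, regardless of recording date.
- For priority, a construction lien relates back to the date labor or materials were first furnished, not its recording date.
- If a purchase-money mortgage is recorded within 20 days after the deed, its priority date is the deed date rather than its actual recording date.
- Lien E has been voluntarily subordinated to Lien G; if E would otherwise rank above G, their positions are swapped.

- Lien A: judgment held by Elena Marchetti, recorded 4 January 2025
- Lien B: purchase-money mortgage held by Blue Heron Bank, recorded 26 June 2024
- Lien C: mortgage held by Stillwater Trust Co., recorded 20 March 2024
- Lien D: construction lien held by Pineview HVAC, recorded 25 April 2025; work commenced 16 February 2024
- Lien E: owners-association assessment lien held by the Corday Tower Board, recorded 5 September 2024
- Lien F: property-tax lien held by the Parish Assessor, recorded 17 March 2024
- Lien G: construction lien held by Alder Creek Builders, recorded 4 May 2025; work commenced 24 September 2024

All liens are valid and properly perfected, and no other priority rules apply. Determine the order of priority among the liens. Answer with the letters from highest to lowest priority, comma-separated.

F, D, C, B, G, E, A

Effective dates after the stated exceptions: B's effective date is the deed date, 17 June 2024; D is treated as recorded 16 February 2024, the work-commencement date; G is treated as recorded 24 September 2024, the work-commencement date.
F is a property-tax lien, so it outranks all other liens regardless of date.
Ordering the rest by effective date: D (16 February 2024), C (20 March 2024), B (17 June 2024), E (5 September 2024), G (24 September 2024), A (4 January 2025).
E would otherwise be senior to G, so under the subordination agreement E and G exchange positions.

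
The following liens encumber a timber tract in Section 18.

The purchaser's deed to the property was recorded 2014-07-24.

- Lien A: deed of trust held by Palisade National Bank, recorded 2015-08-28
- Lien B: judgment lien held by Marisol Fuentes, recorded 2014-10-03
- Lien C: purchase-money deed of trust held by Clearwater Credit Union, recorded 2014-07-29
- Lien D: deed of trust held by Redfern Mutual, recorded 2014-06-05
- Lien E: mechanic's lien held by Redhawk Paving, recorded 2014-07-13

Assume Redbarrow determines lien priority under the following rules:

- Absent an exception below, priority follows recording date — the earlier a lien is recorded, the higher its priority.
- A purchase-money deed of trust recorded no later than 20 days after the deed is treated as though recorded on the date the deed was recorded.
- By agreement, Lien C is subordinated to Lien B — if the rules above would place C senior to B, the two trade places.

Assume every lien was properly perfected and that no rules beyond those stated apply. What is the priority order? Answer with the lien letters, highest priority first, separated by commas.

D, E, B, C, A

Effective dates after the stated exceptions: C relates back to the deed date 2014-07-24.
Ordering by effective date: D (2014-06-05), E (2014-07-13), C (2014-07-24), B (2014-10-03), A (2015-08-28).
Because C would otherwise rank above B, the subordination swaps them.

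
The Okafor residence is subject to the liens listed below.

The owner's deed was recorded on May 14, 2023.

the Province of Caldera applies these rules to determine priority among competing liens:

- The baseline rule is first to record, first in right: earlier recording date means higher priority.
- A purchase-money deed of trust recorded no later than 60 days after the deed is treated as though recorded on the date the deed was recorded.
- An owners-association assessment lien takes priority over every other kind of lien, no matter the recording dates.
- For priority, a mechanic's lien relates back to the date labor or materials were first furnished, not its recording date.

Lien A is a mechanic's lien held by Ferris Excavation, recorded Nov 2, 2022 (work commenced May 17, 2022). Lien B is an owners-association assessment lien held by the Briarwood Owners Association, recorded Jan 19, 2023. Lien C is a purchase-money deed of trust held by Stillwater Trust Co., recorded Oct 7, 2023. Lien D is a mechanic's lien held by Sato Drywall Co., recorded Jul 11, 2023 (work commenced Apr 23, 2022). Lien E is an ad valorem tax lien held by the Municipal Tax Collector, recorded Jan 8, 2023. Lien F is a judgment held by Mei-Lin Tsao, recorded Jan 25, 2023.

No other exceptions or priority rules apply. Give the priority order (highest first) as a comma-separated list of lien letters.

Effective dates after the stated exceptions: A is treated as recorded May 17, 2022, the work-commencement date; C was recorded 146 days after the deed, outside the 60-day window, so it keeps its recording date; D relates back to Apr 23, 2022 (work commenced).
B is an owners-association assessment lien and takes priority over every other lien.
Ordering the rest by effective date: D (Apr 23, 2022), A (May 17, 2022), E (Jan 8, 2023), F (Jan 25, 2023), C (Oct 7, 2023).

B, D, A, E, F, C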